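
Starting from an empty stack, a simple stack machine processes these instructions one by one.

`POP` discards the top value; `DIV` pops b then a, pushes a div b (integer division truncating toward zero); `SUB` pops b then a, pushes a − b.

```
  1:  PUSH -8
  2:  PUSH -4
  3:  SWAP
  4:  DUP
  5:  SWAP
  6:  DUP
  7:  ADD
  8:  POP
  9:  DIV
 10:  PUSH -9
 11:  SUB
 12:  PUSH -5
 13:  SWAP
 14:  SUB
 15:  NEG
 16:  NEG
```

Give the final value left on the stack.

PUSH -8 : [-8]
PUSH -4 : [-8, -4]
SWAP    : [-4, -8]
DUP     : [-4, -8, -8]
SWAP    : [-4, -8, -8]
DUP     : [-4, -8, -8, -8]
ADD     : [-4, -8, -16]
POP     : [-4, -8]
DIV     : [0]
PUSH -9 : [0, -9]
SUB     : [9]
PUSH -5 : [9, -5]
SWAP    : [-5, 9]
SUB     : [-14]
NEG     : [14]
NEG     : [-14]

-14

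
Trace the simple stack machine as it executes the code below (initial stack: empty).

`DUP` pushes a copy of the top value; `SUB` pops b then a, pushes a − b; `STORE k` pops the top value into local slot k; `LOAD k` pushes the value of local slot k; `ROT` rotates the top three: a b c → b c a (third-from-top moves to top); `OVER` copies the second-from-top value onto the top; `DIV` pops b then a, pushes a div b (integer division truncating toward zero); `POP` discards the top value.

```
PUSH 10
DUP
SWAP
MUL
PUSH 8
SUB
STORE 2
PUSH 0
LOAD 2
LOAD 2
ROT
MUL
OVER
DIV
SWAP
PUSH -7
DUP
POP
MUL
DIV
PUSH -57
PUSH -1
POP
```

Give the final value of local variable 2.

92

PUSH 10  -> 10
DUP      -> 10 10
SWAP     -> 10 10
MUL      -> 100
PUSH 8   -> 100 8
SUB      -> 92
STORE 2  -> (empty)
PUSH 0   -> 0
LOAD 2   -> 0 92
LOAD 2   -> 0 92 92
ROT      -> 92 92 0
MUL      -> 92 0
OVER     -> 92 0 92
DIV      -> 92 0
SWAP     -> 0 92
PUSH -7  -> 0 92 -7
DUP      -> 0 92 -7 -7
POP      -> 0 92 -7
MUL      -> 0 -644
DIV      -> 0
PUSH -57 -> 0 -57
PUSH -1  -> 0 -57 -1
POP      -> 0 -57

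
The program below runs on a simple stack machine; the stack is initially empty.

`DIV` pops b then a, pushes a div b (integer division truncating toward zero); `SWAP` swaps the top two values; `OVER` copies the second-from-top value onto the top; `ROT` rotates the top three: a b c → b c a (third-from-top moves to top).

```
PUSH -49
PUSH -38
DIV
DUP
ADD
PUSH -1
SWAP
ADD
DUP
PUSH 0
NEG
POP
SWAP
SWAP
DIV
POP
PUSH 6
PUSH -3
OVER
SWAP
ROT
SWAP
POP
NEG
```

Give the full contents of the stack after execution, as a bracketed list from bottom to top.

[6, -6]

PUSH -49  [-49]
PUSH -38  [-49, -38]
DIV       [1]
DUP       [1, 1]
ADD       [2]
PUSH -1   [2, -1]
SWAP      [-1, 2]
ADD       [1]
DUP       [1, 1]
PUSH 0    [1, 1, 0]
NEG       [1, 1, 0]
POP       [1, 1]
SWAP      [1, 1]
SWAP      [1, 1]
DIV       [1]
POP       []
PUSH 6    [6]
PUSH -3   [6, -3]
OVER      [6, -3, 6]
SWAP      [6, 6, -3]
ROT       [6, -3, 6]
SWAP      [6, 6, -3]
POP       [6, 6]
NEG       [6, -6]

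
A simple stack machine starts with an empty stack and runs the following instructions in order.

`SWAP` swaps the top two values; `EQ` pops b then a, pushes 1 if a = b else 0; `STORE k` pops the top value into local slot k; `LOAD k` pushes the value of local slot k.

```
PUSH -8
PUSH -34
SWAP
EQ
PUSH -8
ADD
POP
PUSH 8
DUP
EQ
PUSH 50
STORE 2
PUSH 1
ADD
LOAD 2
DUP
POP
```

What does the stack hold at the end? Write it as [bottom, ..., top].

[2, 50]

PUSH -8  : [-8]
PUSH -34 : [-8, -34]
SWAP     : [-34, -8]
EQ       : [0]
PUSH -8  : [0, -8]
ADD      : [-8]
POP      : []
PUSH 8   : [8]
DUP      : [8, 8]
EQ       : [1]
PUSH 50  : [1, 50]
STORE 2  : [1]
PUSH 1   : [1, 1]
ADD      : [2]
LOAD 2   : [2, 50]
DUP      : [2, 50, 50]
POP      : [2, 50]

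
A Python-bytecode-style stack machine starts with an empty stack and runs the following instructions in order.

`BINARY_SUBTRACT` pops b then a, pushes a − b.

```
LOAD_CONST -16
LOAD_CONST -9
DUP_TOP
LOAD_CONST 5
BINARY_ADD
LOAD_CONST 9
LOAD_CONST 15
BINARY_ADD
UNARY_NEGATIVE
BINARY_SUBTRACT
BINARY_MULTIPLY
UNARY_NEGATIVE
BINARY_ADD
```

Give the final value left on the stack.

164

LOAD_CONST -16  : [-16]
LOAD_CONST -9   : [-16, -9]
DUP_TOP         : [-16, -9, -9]
LOAD_CONST 5    : [-16, -9, -9, 5]
BINARY_ADD      : [-16, -9, -4]
LOAD_CONST 9    : [-16, -9, -4, 9]
LOAD_CONST 15   : [-16, -9, -4, 9, 15]
BINARY_ADD      : [-16, -9, -4, 24]
UNARY_NEGATIVE  : [-16, -9, -4, -24]
BINARY_SUBTRACT : [-16, -9, 20]
BINARY_MULTIPLY : [-16, -180]
UNARY_NEGATIVE  : [-16, 180]
BINARY_ADD      : [164]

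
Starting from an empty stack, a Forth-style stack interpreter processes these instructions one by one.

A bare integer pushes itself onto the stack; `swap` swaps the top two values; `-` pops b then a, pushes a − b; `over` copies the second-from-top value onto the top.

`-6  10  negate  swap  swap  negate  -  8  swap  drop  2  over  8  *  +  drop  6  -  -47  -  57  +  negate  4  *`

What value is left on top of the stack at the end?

-6     → [-6]
10     → [-6, 10]
negate → [-6, -10]
swap   → [-10, -6]
swap   → [-6, -10]
negate → [-6, 10]
-      → [-16]
8      → [-16, 8]
swap   → [8, -16]
drop   → [8]
2      → [8, 2]
over   → [8, 2, 8]
8      → [8, 2, 8, 8]
*      → [8, 2, 64]
+      → [8, 66]
drop   → [8]
6      → [8, 6]
-      → [2]
-47    → [2, -47]
-      → [49]
57     → [49, 57]
+      → [106]
negate → [-106]
4      → [-106, 4]
*      → [-424]

-424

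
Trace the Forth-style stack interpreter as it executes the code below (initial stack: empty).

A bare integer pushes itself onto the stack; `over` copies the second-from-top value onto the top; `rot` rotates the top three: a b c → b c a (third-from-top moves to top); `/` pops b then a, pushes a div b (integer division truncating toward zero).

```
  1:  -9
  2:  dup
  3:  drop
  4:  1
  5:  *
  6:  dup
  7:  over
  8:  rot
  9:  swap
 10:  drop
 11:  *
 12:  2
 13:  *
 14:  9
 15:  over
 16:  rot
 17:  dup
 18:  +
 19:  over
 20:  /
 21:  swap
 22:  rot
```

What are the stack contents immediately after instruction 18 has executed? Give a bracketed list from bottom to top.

-9   -> [-9]
dup  -> [-9, -9]
drop -> [-9]
1    -> [-9, 1]
*    -> [-9]
dup  -> [-9, -9]
over -> [-9, -9, -9]
rot  -> [-9, -9, -9]
swap -> [-9, -9, -9]
drop -> [-9, -9]
*    -> [81]
2    -> [81, 2]
*    -> [162]
9    -> [162, 9]
over -> [162, 9, 162]
rot  -> [9, 162, 162]
dup  -> [9, 162, 162, 162]
+    -> [9, 162, 324]

[9, 162, 324]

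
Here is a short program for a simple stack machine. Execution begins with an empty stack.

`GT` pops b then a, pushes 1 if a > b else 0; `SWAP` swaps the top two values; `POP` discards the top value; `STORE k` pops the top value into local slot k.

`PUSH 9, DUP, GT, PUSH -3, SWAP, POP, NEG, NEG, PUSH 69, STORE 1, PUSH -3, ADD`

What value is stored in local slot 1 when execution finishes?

PUSH 9   9
DUP      9 9
GT       0
PUSH -3  0 -3
SWAP     -3 0
POP      -3
NEG      3
NEG      -3
PUSH 69  -3 69
STORE 1  -3
PUSH -3  -3 -3
ADD      -6

69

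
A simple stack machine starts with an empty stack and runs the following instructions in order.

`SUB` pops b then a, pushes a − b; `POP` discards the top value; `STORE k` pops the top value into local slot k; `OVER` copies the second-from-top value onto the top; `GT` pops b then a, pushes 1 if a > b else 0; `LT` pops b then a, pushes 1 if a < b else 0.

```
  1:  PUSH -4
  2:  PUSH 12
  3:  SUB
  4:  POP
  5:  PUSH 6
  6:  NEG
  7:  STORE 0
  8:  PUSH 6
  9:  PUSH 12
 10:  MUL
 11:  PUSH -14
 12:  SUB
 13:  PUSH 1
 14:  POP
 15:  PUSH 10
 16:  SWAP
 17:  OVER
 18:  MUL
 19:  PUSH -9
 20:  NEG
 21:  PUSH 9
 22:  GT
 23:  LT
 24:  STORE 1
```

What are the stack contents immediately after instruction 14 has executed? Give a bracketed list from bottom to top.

[86]

PUSH -4  : -4
PUSH 12  : -4 12
SUB      : -16
POP      : (empty)
PUSH 6   : 6
NEG      : -6
STORE 0  : (empty)
PUSH 6   : 6
PUSH 12  : 6 12
MUL      : 72
PUSH -14 : 72 -14
SUB      : 86
PUSH 1   : 86 1
POP      : 86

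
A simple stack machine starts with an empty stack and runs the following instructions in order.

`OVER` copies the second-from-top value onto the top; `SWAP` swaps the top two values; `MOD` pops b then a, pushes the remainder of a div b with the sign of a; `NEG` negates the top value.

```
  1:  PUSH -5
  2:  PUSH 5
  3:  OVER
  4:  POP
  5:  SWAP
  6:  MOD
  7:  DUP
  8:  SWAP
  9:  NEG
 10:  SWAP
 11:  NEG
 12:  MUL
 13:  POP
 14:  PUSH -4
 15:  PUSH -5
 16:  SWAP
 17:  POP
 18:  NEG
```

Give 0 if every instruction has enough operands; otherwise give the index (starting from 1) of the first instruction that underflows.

PUSH -5 -> [-5]
PUSH 5  -> [-5, 5]
OVER    -> [-5, 5, -5]
POP     -> [-5, 5]
SWAP    -> [5, -5]
MOD     -> [0]
DUP     -> [0, 0]
SWAP    -> [0, 0]
NEG     -> [0, 0]
SWAP    -> [0, 0]
NEG     -> [0, 0]
MUL     -> [0]
POP     -> []
PUSH -4 -> [-4]
PUSH -5 -> [-4, -5]
SWAP    -> [-5, -4]
POP     -> [-5]
NEG     -> [5]

0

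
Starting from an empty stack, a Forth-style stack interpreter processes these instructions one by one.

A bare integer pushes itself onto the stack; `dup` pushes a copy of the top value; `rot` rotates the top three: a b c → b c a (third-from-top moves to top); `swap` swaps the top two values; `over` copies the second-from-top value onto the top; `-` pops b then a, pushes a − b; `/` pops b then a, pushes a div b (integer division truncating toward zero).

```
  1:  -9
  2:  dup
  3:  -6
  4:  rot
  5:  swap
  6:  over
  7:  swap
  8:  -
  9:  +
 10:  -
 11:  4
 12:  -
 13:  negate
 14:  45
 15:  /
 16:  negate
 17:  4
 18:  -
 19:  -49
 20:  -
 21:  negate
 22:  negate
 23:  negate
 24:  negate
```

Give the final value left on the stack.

45

-9     : [-9]
dup    : [-9, -9]
-6     : [-9, -9, -6]
rot    : [-9, -6, -9]
swap   : [-9, -9, -6]
over   : [-9, -9, -6, -9]
swap   : [-9, -9, -9, -6]
-      : [-9, -9, -3]
+      : [-9, -12]
-      : [3]
4      : [3, 4]
-      : [-1]
negate : [1]
45     : [1, 45]
/      : [0]
negate : [0]
4      : [0, 4]
-      : [-4]
-49    : [-4, -49]
-      : [45]
negate : [-45]
negate : [45]
negate : [-45]
negate : [45]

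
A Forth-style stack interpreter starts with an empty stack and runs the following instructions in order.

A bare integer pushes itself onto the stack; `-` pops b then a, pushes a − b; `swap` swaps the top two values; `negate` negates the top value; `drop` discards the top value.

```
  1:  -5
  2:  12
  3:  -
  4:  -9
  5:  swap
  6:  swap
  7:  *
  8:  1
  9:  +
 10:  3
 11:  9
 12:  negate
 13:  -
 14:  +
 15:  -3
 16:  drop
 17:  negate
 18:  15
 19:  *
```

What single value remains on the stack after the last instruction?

-5     -> [-5]
12     -> [-5, 12]
-      -> [-17]
-9     -> [-17, -9]
swap   -> [-9, -17]
swap   -> [-17, -9]
*      -> [153]
1      -> [153, 1]
+      -> [154]
3      -> [154, 3]
9      -> [154, 3, 9]
negate -> [154, 3, -9]
-      -> [154, 12]
+      -> [166]
-3     -> [166, -3]
drop   -> [166]
negate -> [-166]
15     -> [-166, 15]
*      -> [-2490]

-2490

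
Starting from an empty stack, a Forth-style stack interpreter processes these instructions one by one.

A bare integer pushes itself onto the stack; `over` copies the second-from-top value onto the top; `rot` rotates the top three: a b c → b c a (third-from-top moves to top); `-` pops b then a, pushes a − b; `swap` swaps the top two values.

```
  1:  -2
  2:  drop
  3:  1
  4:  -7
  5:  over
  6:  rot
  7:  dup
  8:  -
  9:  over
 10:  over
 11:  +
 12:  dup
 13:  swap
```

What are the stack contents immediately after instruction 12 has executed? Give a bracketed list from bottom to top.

[-7, 1, 0, 1, 1]

-2   : [-2]
drop : []
1    : [1]
-7   : [1, -7]
over : [1, -7, 1]
rot  : [-7, 1, 1]
dup  : [-7, 1, 1, 1]
-    : [-7, 1, 0]
over : [-7, 1, 0, 1]
over : [-7, 1, 0, 1, 0]
+    : [-7, 1, 0, 1]
dup  : [-7, 1, 0, 1, 1]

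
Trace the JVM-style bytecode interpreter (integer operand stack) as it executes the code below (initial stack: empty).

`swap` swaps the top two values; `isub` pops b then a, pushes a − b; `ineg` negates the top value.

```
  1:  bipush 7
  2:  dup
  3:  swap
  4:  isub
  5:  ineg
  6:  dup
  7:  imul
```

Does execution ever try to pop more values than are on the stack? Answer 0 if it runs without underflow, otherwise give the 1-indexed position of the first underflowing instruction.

bipush 7 : 7
dup      : 7 7
swap     : 7 7
isub     : 0
ineg     : 0
dup      : 0 0
imul     : 0

0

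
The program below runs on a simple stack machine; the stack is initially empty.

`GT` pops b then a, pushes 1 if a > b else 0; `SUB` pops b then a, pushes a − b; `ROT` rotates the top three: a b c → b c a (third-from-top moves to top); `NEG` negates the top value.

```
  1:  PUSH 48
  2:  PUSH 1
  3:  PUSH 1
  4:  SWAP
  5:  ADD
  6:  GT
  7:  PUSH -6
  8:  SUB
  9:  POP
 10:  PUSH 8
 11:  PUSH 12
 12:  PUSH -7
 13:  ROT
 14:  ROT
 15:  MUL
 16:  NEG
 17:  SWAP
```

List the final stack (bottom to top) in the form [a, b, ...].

[-96, -7]

PUSH 48 -> [48]
PUSH 1  -> [48, 1]
PUSH 1  -> [48, 1, 1]
SWAP    -> [48, 1, 1]
ADD     -> [48, 2]
GT      -> [1]
PUSH -6 -> [1, -6]
SUB     -> [7]
POP     -> []
PUSH 8  -> [8]
PUSH 12 -> [8, 12]
PUSH -7 -> [8, 12, -7]
ROT     -> [12, -7, 8]
ROT     -> [-7, 8, 12]
MUL     -> [-7, 96]
NEG     -> [-7, -96]
SWAP    -> [-96, -7]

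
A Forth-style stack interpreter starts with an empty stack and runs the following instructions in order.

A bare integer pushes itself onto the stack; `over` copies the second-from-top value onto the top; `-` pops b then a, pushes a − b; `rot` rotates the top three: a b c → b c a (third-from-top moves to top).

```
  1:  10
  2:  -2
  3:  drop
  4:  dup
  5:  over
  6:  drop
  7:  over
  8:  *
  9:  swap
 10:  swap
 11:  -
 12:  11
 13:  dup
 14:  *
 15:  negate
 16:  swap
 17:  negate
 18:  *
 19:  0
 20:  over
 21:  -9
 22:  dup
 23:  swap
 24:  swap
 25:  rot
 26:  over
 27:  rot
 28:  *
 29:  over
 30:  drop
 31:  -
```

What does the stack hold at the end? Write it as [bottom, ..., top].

10     → [10]
-2     → [10, -2]
drop   → [10]
dup    → [10, 10]
over   → [10, 10, 10]
drop   → [10, 10]
over   → [10, 10, 10]
*      → [10, 100]
swap   → [100, 10]
swap   → [10, 100]
-      → [-90]
11     → [-90, 11]
dup    → [-90, 11, 11]
*      → [-90, 121]
negate → [-90, -121]
swap   → [-121, -90]
negate → [-121, 90]
*      → [-10890]
0      → [-10890, 0]
over   → [-10890, 0, -10890]
-9     → [-10890, 0, -10890, -9]
dup    → [-10890, 0, -10890, -9, -9]
swap   → [-10890, 0, -10890, -9, -9]
swap   → [-10890, 0, -10890, -9, -9]
rot    → [-10890, 0, -9, -9, -10890]
over   → [-10890, 0, -9, -9, -10890, -9]
rot    → [-10890, 0, -9, -10890, -9, -9]
*      → [-10890, 0, -9, -10890, 81]
over   → [-10890, 0, -9, -10890, 81, -10890]
drop   → [-10890, 0, -9, -10890, 81]
-      → [-10890, 0, -9, -10971]

[-10890, 0, -9, -10971]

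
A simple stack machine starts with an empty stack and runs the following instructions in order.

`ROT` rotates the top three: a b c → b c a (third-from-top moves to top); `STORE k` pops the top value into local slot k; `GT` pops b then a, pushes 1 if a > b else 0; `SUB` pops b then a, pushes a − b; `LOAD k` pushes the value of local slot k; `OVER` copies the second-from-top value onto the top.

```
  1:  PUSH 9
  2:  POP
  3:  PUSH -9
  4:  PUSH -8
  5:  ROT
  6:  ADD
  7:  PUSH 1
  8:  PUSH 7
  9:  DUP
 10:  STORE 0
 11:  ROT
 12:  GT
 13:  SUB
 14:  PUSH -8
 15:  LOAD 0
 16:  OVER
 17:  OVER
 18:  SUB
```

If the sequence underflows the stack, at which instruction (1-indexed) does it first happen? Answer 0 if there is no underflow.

PUSH 9  -> 9
POP     -> (empty)
PUSH -9 -> -9
PUSH -8 -> -9 -8
ROT  — needs 3 operands, stack has 2 → underflow

5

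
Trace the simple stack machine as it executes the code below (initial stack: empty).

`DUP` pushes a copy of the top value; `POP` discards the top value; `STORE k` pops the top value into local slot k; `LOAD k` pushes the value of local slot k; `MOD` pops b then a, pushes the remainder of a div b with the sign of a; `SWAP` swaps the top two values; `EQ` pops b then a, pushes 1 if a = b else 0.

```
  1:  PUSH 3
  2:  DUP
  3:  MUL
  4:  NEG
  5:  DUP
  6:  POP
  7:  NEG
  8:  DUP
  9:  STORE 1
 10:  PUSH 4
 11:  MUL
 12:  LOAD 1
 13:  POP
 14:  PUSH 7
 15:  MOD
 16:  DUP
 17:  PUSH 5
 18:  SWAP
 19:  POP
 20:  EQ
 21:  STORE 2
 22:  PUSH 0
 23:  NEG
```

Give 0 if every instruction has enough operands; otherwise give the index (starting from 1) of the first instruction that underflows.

PUSH 3  → 3
DUP     → 3 3
MUL     → 9
NEG     → -9
DUP     → -9 -9
POP     → -9
NEG     → 9
DUP     → 9 9
STORE 1 → 9
PUSH 4  → 9 4
MUL     → 36
LOAD 1  → 36 9
POP     → 36
PUSH 7  → 36 7
MOD     → 1
DUP     → 1 1
PUSH 5  → 1 1 5
SWAP    → 1 5 1
POP     → 1 5
EQ      → 0
STORE 2 → (empty)
PUSH 0  → 0
NEG     → 0

0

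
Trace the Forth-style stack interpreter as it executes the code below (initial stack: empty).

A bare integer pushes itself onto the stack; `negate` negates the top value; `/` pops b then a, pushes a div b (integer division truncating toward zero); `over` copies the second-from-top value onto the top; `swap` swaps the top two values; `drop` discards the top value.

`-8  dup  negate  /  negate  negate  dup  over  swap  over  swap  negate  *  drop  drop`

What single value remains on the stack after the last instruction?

-1

-8     → -8
dup    → -8 -8
negate → -8 8
/      → -1
negate → 1
negate → -1
dup    → -1 -1
over   → -1 -1 -1
swap   → -1 -1 -1
over   → -1 -1 -1 -1
swap   → -1 -1 -1 -1
negate → -1 -1 -1 1
*      → -1 -1 -1
drop   → -1 -1
drop   → -1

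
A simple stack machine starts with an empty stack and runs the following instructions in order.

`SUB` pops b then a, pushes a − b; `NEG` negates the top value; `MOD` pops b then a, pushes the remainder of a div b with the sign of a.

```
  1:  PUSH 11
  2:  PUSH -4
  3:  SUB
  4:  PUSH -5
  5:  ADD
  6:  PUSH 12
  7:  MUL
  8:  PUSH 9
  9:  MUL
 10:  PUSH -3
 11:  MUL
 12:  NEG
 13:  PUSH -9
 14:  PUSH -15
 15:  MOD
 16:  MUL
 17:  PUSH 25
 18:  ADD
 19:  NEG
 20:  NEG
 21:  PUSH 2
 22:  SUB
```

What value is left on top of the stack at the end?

-29137

PUSH 11   11
PUSH -4   11 -4
SUB       15
PUSH -5   15 -5
ADD       10
PUSH 12   10 12
MUL       120
PUSH 9    120 9
MUL       1080
PUSH -3   1080 -3
MUL       -3240
NEG       3240
PUSH -9   3240 -9
PUSH -15  3240 -9 -15
MOD       3240 -9
MUL       -29160
PUSH 25   -29160 25
ADD       -29135
NEG       29135
NEG       -29135
PUSH 2    -29135 2
SUB       -29137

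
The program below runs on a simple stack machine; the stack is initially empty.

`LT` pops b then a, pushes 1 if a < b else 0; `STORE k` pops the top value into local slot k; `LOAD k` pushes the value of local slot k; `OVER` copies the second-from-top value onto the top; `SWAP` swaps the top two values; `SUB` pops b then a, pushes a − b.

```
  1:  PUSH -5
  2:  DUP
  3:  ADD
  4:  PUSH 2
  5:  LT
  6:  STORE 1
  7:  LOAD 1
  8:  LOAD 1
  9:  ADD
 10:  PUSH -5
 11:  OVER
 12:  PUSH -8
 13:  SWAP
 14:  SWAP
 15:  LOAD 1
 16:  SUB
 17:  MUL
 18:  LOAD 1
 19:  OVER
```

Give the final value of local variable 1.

1

PUSH -5 : -5
DUP     : -5 -5
ADD     : -10
PUSH 2  : -10 2
LT      : 1
STORE 1 : (empty)
LOAD 1  : 1
LOAD 1  : 1 1
ADD     : 2
PUSH -5 : 2 -5
OVER    : 2 -5 2
PUSH -8 : 2 -5 2 -8
SWAP    : 2 -5 -8 2
SWAP    : 2 -5 2 -8
LOAD 1  : 2 -5 2 -8 1
SUB     : 2 -5 2 -9
MUL     : 2 -5 -18
LOAD 1  : 2 -5 -18 1
OVER    : 2 -5 -18 1 -18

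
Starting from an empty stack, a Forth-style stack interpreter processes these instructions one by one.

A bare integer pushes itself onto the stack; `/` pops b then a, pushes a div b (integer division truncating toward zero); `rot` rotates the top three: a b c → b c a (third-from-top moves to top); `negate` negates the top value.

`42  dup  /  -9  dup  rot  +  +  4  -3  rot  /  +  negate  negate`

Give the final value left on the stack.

42      [42]
dup     [42, 42]
/       [1]
-9      [1, -9]
dup     [1, -9, -9]
rot     [-9, -9, 1]
+       [-9, -8]
+       [-17]
4       [-17, 4]
-3      [-17, 4, -3]
rot     [4, -3, -17]
/       [4, 0]
+       [4]
negate  [-4]
negate  [4]

4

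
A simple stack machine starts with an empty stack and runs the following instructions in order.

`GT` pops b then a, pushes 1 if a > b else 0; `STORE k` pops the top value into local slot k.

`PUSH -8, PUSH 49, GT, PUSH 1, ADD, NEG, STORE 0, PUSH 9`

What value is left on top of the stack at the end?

9

PUSH -8 → -8
PUSH 49 → -8 49
GT      → 0
PUSH 1  → 0 1
ADD     → 1
NEG     → -1
STORE 0 → (empty)
PUSH 9  → 9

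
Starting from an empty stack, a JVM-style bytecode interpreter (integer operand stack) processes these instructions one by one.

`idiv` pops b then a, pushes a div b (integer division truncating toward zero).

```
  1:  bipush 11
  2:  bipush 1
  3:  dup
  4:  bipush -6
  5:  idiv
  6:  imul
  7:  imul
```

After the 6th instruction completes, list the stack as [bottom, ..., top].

bipush 11  [11]
bipush 1   [11, 1]
dup        [11, 1, 1]
bipush -6  [11, 1, 1, -6]
idiv       [11, 1, 0]
imul       [11, 0]

[11, 0]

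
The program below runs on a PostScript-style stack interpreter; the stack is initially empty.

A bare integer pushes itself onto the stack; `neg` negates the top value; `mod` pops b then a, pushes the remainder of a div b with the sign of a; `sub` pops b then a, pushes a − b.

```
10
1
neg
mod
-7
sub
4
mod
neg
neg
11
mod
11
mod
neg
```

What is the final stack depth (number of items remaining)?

1

10   10
1    10 1
neg  10 -1
mod  0
-7   0 -7
sub  7
4    7 4
mod  3
neg  -3
neg  3
11   3 11
mod  3
11   3 11
mod  3
neg  -3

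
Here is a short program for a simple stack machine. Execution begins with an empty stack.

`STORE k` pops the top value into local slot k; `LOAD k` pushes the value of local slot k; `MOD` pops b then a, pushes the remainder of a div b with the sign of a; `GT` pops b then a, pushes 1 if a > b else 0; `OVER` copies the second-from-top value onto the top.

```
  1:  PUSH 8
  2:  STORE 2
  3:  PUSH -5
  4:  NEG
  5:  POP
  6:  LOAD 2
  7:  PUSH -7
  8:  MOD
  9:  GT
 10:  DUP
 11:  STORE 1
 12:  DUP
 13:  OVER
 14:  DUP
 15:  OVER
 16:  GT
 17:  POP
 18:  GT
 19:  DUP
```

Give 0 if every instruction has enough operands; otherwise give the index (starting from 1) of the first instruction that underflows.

9

PUSH 8  : 8
STORE 2 : (empty)
PUSH -5 : -5
NEG     : 5
POP     : (empty)
LOAD 2  : 8
PUSH -7 : 8 -7
MOD     : 1
GT  — needs 2 operands, stack has 1 → underflow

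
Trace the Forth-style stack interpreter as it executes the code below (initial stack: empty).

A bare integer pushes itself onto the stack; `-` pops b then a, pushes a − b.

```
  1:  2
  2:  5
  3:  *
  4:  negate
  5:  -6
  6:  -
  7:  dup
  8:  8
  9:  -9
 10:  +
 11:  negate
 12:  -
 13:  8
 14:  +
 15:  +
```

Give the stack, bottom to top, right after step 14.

[-4, 3]

2      : [2]
5      : [2, 5]
*      : [10]
negate : [-10]
-6     : [-10, -6]
-      : [-4]
dup    : [-4, -4]
8      : [-4, -4, 8]
-9     : [-4, -4, 8, -9]
+      : [-4, -4, -1]
negate : [-4, -4, 1]
-      : [-4, -5]
8      : [-4, -5, 8]
+      : [-4, 3]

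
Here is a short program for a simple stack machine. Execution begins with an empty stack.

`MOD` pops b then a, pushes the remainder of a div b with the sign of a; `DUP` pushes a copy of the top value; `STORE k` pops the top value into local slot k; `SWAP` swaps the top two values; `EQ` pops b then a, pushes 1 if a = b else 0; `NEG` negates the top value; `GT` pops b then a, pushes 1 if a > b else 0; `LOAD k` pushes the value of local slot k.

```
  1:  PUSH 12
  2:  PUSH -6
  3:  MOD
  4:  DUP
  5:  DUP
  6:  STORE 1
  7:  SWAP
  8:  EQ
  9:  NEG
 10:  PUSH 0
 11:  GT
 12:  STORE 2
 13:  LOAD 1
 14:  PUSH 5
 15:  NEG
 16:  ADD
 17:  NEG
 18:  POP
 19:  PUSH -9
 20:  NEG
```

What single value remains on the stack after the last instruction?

9

PUSH 12 : 12
PUSH -6 : 12 -6
MOD     : 0
DUP     : 0 0
DUP     : 0 0 0
STORE 1 : 0 0
SWAP    : 0 0
EQ      : 1
NEG     : -1
PUSH 0  : -1 0
GT      : 0
STORE 2 : (empty)
LOAD 1  : 0
PUSH 5  : 0 5
NEG     : 0 -5
ADD     : -5
NEG     : 5
POP     : (empty)
PUSH -9 : -9
NEG     : 9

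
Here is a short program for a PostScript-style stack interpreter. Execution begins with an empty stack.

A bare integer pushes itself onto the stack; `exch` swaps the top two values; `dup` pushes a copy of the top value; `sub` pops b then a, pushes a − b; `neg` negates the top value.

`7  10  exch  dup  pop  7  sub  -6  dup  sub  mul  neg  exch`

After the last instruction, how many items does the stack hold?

2

7     [7]
10    [7, 10]
exch  [10, 7]
dup   [10, 7, 7]
pop   [10, 7]
7     [10, 7, 7]
sub   [10, 0]
-6    [10, 0, -6]
dup   [10, 0, -6, -6]
sub   [10, 0, 0]
mul   [10, 0]
neg   [10, 0]
exch  [0, 10]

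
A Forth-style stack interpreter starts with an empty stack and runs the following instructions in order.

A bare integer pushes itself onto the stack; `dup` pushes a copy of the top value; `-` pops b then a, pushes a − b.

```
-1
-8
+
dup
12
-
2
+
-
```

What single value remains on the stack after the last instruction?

10

-1   -1
-8   -1 -8
+    -9
dup  -9 -9
12   -9 -9 12
-    -9 -21
2    -9 -21 2
+    -9 -19
-    10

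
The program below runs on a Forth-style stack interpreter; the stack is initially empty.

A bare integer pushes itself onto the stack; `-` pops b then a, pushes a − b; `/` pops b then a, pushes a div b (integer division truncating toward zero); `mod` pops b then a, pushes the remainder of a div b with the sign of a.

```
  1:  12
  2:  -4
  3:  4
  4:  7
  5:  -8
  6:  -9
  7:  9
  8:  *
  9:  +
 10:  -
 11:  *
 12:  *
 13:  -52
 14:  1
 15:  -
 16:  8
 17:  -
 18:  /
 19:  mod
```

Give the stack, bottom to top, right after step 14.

[12, -1536, -52, 1]

12  → [12]
-4  → [12, -4]
4   → [12, -4, 4]
7   → [12, -4, 4, 7]
-8  → [12, -4, 4, 7, -8]
-9  → [12, -4, 4, 7, -8, -9]
9   → [12, -4, 4, 7, -8, -9, 9]
*   → [12, -4, 4, 7, -8, -81]
+   → [12, -4, 4, 7, -89]
-   → [12, -4, 4, 96]
*   → [12, -4, 384]
*   → [12, -1536]
-52 → [12, -1536, -52]
1   → [12, -1536, -52, 1]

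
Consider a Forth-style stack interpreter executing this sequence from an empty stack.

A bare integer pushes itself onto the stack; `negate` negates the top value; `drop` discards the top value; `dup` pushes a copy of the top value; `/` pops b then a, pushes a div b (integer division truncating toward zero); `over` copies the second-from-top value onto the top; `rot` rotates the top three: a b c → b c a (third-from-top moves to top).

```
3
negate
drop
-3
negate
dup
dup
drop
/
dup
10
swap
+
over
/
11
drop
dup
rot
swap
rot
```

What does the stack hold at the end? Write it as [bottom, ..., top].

3       3
negate  -3
drop    (empty)
-3      -3
negate  3
dup     3 3
dup     3 3 3
drop    3 3
/       1
dup     1 1
10      1 1 10
swap    1 10 1
+       1 11
over    1 11 1
/       1 11
11      1 11 11
drop    1 11
dup     1 11 11
rot     11 11 1
swap    11 1 11
rot     1 11 11

[1, 11, 11]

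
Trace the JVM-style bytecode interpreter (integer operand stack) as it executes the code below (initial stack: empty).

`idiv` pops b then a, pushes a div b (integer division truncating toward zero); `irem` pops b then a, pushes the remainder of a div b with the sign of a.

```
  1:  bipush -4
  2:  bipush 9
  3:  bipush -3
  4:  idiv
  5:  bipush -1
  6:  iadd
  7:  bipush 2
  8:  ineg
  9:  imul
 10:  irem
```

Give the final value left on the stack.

-4

bipush -4 : [-4]
bipush 9  : [-4, 9]
bipush -3 : [-4, 9, -3]
idiv      : [-4, -3]
bipush -1 : [-4, -3, -1]
iadd      : [-4, -4]
bipush 2  : [-4, -4, 2]
ineg      : [-4, -4, -2]
imul      : [-4, 8]
irem      : [-4]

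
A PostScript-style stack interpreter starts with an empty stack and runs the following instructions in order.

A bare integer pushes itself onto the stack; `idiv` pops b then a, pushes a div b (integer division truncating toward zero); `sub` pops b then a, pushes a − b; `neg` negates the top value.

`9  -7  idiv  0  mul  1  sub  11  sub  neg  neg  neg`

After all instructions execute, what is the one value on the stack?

12

9    : 9
-7   : 9 -7
idiv : -1
0    : -1 0
mul  : 0
1    : 0 1
sub  : -1
11   : -1 11
sub  : -12
neg  : 12
neg  : -12
neg  : 12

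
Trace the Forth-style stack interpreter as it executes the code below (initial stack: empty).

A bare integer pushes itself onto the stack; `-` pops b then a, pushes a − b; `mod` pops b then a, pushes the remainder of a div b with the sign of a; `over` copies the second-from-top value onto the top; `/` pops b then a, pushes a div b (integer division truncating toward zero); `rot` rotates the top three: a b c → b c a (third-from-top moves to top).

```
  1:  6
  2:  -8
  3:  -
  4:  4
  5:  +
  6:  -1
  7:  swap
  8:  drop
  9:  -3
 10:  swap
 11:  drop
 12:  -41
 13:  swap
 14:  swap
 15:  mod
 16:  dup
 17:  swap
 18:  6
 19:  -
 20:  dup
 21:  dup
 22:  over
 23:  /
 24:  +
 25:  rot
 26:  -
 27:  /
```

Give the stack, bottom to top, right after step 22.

6    -> 6
-8   -> 6 -8
-    -> 14
4    -> 14 4
+    -> 18
-1   -> 18 -1
swap -> -1 18
drop -> -1
-3   -> -1 -3
swap -> -3 -1
drop -> -3
-41  -> -3 -41
swap -> -41 -3
swap -> -3 -41
mod  -> -3
dup  -> -3 -3
swap -> -3 -3
6    -> -3 -3 6
-    -> -3 -9
dup  -> -3 -9 -9
dup  -> -3 -9 -9 -9
over -> -3 -9 -9 -9 -9

[-3, -9, -9, -9, -9]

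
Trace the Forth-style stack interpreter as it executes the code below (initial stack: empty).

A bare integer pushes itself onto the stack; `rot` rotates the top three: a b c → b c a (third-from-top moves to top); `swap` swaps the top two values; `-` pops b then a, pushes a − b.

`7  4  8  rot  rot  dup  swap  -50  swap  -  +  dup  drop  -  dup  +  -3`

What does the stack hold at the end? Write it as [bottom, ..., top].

[8, 114, -3]

7    -> [7]
4    -> [7, 4]
8    -> [7, 4, 8]
rot  -> [4, 8, 7]
rot  -> [8, 7, 4]
dup  -> [8, 7, 4, 4]
swap -> [8, 7, 4, 4]
-50  -> [8, 7, 4, 4, -50]
swap -> [8, 7, 4, -50, 4]
-    -> [8, 7, 4, -54]
+    -> [8, 7, -50]
dup  -> [8, 7, -50, -50]
drop -> [8, 7, -50]
-    -> [8, 57]
dup  -> [8, 57, 57]
+    -> [8, 114]
-3   -> [8, 114, -3]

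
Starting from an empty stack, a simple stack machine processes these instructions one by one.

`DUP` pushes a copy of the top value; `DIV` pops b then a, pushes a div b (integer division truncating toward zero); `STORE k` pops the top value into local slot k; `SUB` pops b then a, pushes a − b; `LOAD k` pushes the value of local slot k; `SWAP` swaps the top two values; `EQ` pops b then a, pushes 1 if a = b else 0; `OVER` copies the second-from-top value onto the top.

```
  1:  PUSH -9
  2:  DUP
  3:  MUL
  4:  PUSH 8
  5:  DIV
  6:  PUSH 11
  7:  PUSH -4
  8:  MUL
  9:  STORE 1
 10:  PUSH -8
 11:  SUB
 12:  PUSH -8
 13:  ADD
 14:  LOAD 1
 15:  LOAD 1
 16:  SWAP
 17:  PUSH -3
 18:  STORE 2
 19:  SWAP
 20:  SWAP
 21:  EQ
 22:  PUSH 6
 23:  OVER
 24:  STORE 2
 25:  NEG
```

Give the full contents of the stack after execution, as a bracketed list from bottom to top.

[10, 1, -6]

PUSH -9 -> -9
DUP     -> -9 -9
MUL     -> 81
PUSH 8  -> 81 8
DIV     -> 10
PUSH 11 -> 10 11
PUSH -4 -> 10 11 -4
MUL     -> 10 -44
STORE 1 -> 10
PUSH -8 -> 10 -8
SUB     -> 18
PUSH -8 -> 18 -8
ADD     -> 10
LOAD 1  -> 10 -44
LOAD 1  -> 10 -44 -44
SWAP    -> 10 -44 -44
PUSH -3 -> 10 -44 -44 -3
STORE 2 -> 10 -44 -44
SWAP    -> 10 -44 -44
SWAP    -> 10 -44 -44
EQ      -> 10 1
PUSH 6  -> 10 1 6
OVER    -> 10 1 6 1
STORE 2 -> 10 1 6
NEG     -> 10 1 -6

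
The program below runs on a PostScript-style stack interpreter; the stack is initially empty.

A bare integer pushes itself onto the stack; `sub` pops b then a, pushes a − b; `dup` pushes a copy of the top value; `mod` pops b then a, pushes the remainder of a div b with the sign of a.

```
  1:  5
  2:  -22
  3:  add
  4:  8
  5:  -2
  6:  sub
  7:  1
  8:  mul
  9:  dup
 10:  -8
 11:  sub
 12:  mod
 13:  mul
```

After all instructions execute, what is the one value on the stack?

5    5
-22  5 -22
add  -17
8    -17 8
-2   -17 8 -2
sub  -17 10
1    -17 10 1
mul  -17 10
dup  -17 10 10
-8   -17 10 10 -8
sub  -17 10 18
mod  -17 10
mul  -170

-170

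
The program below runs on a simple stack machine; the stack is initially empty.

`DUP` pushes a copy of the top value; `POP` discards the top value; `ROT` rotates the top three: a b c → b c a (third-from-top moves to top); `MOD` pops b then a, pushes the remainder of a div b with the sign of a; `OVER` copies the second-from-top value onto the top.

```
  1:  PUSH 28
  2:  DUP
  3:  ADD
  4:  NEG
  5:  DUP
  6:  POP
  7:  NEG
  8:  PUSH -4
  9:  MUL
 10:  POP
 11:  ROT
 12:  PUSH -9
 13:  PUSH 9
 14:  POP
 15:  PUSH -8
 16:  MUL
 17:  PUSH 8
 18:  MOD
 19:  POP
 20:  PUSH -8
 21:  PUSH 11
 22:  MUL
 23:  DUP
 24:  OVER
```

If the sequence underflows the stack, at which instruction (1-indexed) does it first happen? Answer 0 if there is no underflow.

PUSH 28  28
DUP      28 28
ADD      56
NEG      -56
DUP      -56 -56
POP      -56
NEG      56
PUSH -4  56 -4
MUL      -224
POP      (empty)
ROT  — needs 3 operands, stack has 0 → underflow

11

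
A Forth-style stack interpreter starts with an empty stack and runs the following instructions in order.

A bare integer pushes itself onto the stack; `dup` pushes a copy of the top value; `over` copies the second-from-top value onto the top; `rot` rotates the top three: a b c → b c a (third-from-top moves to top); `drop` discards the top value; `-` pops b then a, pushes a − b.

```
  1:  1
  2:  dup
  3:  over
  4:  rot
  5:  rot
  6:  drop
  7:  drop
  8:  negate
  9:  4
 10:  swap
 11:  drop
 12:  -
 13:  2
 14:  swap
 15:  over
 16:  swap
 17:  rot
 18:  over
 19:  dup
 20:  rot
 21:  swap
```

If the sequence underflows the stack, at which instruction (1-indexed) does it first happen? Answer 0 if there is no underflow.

12

1       [1]
dup     [1, 1]
over    [1, 1, 1]
rot     [1, 1, 1]
rot     [1, 1, 1]
drop    [1, 1]
drop    [1]
negate  [-1]
4       [-1, 4]
swap    [4, -1]
drop    [4]
-  — needs 2 operands, stack has 1 → underflow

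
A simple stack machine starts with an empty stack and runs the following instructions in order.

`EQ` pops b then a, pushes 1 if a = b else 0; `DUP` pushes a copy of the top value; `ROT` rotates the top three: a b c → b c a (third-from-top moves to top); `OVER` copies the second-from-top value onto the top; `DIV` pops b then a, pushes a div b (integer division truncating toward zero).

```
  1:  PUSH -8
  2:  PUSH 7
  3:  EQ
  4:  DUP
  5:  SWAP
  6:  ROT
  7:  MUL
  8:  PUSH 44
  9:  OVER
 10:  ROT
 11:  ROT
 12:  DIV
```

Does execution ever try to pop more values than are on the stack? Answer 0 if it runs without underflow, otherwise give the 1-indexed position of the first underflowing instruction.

PUSH -8 : [-8]
PUSH 7  : [-8, 7]
EQ      : [0]
DUP     : [0, 0]
SWAP    : [0, 0]
ROT  — needs 3 operands, stack has 2 → underflow

6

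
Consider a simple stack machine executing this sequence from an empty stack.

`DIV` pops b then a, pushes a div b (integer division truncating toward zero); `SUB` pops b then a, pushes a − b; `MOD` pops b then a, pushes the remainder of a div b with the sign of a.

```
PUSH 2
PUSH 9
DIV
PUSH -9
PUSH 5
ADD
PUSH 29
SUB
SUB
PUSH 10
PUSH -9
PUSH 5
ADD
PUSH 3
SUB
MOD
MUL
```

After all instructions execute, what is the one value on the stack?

99

PUSH 2  -> 2
PUSH 9  -> 2 9
DIV     -> 0
PUSH -9 -> 0 -9
PUSH 5  -> 0 -9 5
ADD     -> 0 -4
PUSH 29 -> 0 -4 29
SUB     -> 0 -33
SUB     -> 33
PUSH 10 -> 33 10
PUSH -9 -> 33 10 -9
PUSH 5  -> 33 10 -9 5
ADD     -> 33 10 -4
PUSH 3  -> 33 10 -4 3
SUB     -> 33 10 -7
MOD     -> 33 3
MUL     -> 99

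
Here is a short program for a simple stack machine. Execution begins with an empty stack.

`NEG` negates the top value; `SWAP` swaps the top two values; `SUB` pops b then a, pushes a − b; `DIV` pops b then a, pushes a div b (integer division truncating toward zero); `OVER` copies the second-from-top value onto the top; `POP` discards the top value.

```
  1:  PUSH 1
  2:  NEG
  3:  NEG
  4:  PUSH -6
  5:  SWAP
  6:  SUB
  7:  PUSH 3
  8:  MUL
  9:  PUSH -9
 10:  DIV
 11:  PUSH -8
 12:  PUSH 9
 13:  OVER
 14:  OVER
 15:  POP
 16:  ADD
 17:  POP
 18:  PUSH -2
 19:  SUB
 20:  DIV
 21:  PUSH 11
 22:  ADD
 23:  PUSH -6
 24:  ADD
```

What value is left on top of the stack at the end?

5

PUSH 1  : 1
NEG     : -1
NEG     : 1
PUSH -6 : 1 -6
SWAP    : -6 1
SUB     : -7
PUSH 3  : -7 3
MUL     : -21
PUSH -9 : -21 -9
DIV     : 2
PUSH -8 : 2 -8
PUSH 9  : 2 -8 9
OVER    : 2 -8 9 -8
OVER    : 2 -8 9 -8 9
POP     : 2 -8 9 -8
ADD     : 2 -8 1
POP     : 2 -8
PUSH -2 : 2 -8 -2
SUB     : 2 -6
DIV     : 0
PUSH 11 : 0 11
ADD     : 11
PUSH -6 : 11 -6
ADD     : 5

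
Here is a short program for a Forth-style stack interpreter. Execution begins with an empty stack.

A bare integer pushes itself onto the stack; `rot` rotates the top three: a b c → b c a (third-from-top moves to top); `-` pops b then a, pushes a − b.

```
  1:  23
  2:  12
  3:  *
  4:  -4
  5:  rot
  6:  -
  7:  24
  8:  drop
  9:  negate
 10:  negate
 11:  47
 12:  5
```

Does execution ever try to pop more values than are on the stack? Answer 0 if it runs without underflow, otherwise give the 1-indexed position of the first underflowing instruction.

23  [23]
12  [23, 12]
*   [276]
-4  [276, -4]
rot  — needs 3 operands, stack has 2 → underflow

5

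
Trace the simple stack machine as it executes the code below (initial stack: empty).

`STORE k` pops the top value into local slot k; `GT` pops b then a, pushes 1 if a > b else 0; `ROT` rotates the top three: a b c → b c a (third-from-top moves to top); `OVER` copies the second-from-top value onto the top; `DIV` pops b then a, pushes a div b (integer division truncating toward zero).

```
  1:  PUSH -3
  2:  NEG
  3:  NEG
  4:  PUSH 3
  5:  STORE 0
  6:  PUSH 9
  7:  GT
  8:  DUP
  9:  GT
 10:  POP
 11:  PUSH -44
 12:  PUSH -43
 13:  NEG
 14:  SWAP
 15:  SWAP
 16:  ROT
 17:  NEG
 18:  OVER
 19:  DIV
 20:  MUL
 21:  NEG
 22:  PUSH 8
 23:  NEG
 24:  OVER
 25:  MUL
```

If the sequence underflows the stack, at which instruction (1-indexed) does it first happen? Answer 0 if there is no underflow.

16

PUSH -3   [-3]
NEG       [3]
NEG       [-3]
PUSH 3    [-3, 3]
STORE 0   [-3]
PUSH 9    [-3, 9]
GT        [0]
DUP       [0, 0]
GT        [0]
POP       []
PUSH -44  [-44]
PUSH -43  [-44, -43]
NEG       [-44, 43]
SWAP      [43, -44]
SWAP      [-44, 43]
ROT  — needs 3 operands, stack has 2 → underflow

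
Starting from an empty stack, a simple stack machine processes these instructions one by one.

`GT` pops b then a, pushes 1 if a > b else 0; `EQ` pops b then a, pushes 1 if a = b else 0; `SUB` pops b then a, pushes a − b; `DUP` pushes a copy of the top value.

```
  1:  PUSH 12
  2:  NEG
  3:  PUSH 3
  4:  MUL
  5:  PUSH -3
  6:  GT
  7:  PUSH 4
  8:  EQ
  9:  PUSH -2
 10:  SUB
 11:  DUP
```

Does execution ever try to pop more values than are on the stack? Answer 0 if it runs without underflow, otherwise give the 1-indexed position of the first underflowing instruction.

0

PUSH 12 : 12
NEG     : -12
PUSH 3  : -12 3
MUL     : -36
PUSH -3 : -36 -3
GT      : 0
PUSH 4  : 0 4
EQ      : 0
PUSH -2 : 0 -2
SUB     : 2
DUP     : 2 2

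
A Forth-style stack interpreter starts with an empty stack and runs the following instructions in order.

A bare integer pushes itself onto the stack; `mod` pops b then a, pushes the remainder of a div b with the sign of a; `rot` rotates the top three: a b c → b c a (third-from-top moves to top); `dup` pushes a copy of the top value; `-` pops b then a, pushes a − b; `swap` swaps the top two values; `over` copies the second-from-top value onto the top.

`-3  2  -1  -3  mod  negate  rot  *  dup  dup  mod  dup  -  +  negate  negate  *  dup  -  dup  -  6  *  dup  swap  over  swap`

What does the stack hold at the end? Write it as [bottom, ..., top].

[0, 0, 0]

-3      [-3]
2       [-3, 2]
-1      [-3, 2, -1]
-3      [-3, 2, -1, -3]
mod     [-3, 2, -1]
negate  [-3, 2, 1]
rot     [2, 1, -3]
*       [2, -3]
dup     [2, -3, -3]
dup     [2, -3, -3, -3]
mod     [2, -3, 0]
dup     [2, -3, 0, 0]
-       [2, -3, 0]
+       [2, -3]
negate  [2, 3]
negate  [2, -3]
*       [-6]
dup     [-6, -6]
-       [0]
dup     [0, 0]
-       [0]
6       [0, 6]
*       [0]
dup     [0, 0]
swap    [0, 0]
over    [0, 0, 0]
swap    [0, 0, 0]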